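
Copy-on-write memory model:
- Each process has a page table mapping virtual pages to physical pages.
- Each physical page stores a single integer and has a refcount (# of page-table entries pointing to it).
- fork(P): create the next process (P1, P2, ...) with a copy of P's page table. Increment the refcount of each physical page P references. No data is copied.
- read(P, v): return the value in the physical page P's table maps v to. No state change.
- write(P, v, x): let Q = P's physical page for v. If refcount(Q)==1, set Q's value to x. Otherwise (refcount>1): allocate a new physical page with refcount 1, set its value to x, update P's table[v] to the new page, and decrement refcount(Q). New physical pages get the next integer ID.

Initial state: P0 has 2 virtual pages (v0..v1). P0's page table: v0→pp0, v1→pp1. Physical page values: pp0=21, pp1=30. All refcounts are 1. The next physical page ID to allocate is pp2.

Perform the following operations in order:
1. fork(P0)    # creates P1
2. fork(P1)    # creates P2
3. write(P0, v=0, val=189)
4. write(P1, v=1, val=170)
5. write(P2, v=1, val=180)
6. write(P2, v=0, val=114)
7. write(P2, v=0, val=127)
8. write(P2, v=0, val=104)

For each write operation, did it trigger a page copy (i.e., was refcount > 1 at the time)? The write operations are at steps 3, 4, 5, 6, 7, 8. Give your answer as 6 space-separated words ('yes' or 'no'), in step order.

Op 1: fork(P0) -> P1. 2 ppages; refcounts: pp0:2 pp1:2
Op 2: fork(P1) -> P2. 2 ppages; refcounts: pp0:3 pp1:3
Op 3: write(P0, v0, 189). refcount(pp0)=3>1 -> COPY to pp2. 3 ppages; refcounts: pp0:2 pp1:3 pp2:1
Op 4: write(P1, v1, 170). refcount(pp1)=3>1 -> COPY to pp3. 4 ppages; refcounts: pp0:2 pp1:2 pp2:1 pp3:1
Op 5: write(P2, v1, 180). refcount(pp1)=2>1 -> COPY to pp4. 5 ppages; refcounts: pp0:2 pp1:1 pp2:1 pp3:1 pp4:1
Op 6: write(P2, v0, 114). refcount(pp0)=2>1 -> COPY to pp5. 6 ppages; refcounts: pp0:1 pp1:1 pp2:1 pp3:1 pp4:1 pp5:1
Op 7: write(P2, v0, 127). refcount(pp5)=1 -> write in place. 6 ppages; refcounts: pp0:1 pp1:1 pp2:1 pp3:1 pp4:1 pp5:1
Op 8: write(P2, v0, 104). refcount(pp5)=1 -> write in place. 6 ppages; refcounts: pp0:1 pp1:1 pp2:1 pp3:1 pp4:1 pp5:1

yes yes yes yes no no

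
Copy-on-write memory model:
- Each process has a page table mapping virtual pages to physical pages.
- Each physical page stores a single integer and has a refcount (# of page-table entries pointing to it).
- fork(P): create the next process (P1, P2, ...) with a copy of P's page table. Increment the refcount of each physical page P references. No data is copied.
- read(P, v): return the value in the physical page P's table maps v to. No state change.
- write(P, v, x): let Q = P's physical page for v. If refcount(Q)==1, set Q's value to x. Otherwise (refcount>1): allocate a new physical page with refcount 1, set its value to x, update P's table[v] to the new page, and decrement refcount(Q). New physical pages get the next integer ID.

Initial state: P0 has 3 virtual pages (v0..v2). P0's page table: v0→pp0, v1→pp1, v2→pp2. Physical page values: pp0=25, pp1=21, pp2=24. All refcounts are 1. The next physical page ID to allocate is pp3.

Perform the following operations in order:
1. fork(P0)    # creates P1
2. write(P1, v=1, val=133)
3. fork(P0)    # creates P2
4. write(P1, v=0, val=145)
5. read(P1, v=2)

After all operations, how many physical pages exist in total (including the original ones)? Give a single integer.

Answer: 5

Derivation:
Op 1: fork(P0) -> P1. 3 ppages; refcounts: pp0:2 pp1:2 pp2:2
Op 2: write(P1, v1, 133). refcount(pp1)=2>1 -> COPY to pp3. 4 ppages; refcounts: pp0:2 pp1:1 pp2:2 pp3:1
Op 3: fork(P0) -> P2. 4 ppages; refcounts: pp0:3 pp1:2 pp2:3 pp3:1
Op 4: write(P1, v0, 145). refcount(pp0)=3>1 -> COPY to pp4. 5 ppages; refcounts: pp0:2 pp1:2 pp2:3 pp3:1 pp4:1
Op 5: read(P1, v2) -> 24. No state change.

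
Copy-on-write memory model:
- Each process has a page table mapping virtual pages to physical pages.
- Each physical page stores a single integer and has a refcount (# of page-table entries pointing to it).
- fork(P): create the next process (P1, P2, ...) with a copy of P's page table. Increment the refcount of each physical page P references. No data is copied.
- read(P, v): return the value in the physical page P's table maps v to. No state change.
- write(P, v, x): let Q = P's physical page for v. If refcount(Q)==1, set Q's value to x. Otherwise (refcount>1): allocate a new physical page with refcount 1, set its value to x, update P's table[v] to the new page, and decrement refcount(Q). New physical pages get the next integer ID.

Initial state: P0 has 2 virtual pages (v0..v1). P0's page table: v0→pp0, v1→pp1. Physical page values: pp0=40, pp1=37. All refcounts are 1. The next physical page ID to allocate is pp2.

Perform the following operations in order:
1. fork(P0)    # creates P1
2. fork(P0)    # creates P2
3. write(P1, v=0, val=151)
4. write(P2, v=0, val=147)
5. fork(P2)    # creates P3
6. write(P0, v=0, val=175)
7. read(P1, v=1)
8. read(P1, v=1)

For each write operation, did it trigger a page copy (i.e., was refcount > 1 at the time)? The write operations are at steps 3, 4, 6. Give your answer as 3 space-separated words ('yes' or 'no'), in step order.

Op 1: fork(P0) -> P1. 2 ppages; refcounts: pp0:2 pp1:2
Op 2: fork(P0) -> P2. 2 ppages; refcounts: pp0:3 pp1:3
Op 3: write(P1, v0, 151). refcount(pp0)=3>1 -> COPY to pp2. 3 ppages; refcounts: pp0:2 pp1:3 pp2:1
Op 4: write(P2, v0, 147). refcount(pp0)=2>1 -> COPY to pp3. 4 ppages; refcounts: pp0:1 pp1:3 pp2:1 pp3:1
Op 5: fork(P2) -> P3. 4 ppages; refcounts: pp0:1 pp1:4 pp2:1 pp3:2
Op 6: write(P0, v0, 175). refcount(pp0)=1 -> write in place. 4 ppages; refcounts: pp0:1 pp1:4 pp2:1 pp3:2
Op 7: read(P1, v1) -> 37. No state change.
Op 8: read(P1, v1) -> 37. No state change.

yes yes no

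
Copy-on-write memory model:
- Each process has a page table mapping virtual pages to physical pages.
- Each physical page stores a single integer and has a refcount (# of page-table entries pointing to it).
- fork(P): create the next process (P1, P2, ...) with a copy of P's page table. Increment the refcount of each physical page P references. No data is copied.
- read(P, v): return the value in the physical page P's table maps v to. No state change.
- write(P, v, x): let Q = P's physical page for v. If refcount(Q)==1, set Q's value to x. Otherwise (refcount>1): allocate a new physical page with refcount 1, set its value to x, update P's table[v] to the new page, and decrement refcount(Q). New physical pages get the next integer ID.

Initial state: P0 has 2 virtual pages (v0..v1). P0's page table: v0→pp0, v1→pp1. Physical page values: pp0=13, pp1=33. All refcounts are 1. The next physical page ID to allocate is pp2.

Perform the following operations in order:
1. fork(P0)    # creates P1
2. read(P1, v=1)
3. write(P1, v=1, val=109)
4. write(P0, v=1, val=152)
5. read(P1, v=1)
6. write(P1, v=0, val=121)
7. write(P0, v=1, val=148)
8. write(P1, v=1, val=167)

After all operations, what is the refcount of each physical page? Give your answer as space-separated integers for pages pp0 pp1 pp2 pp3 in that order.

Op 1: fork(P0) -> P1. 2 ppages; refcounts: pp0:2 pp1:2
Op 2: read(P1, v1) -> 33. No state change.
Op 3: write(P1, v1, 109). refcount(pp1)=2>1 -> COPY to pp2. 3 ppages; refcounts: pp0:2 pp1:1 pp2:1
Op 4: write(P0, v1, 152). refcount(pp1)=1 -> write in place. 3 ppages; refcounts: pp0:2 pp1:1 pp2:1
Op 5: read(P1, v1) -> 109. No state change.
Op 6: write(P1, v0, 121). refcount(pp0)=2>1 -> COPY to pp3. 4 ppages; refcounts: pp0:1 pp1:1 pp2:1 pp3:1
Op 7: write(P0, v1, 148). refcount(pp1)=1 -> write in place. 4 ppages; refcounts: pp0:1 pp1:1 pp2:1 pp3:1
Op 8: write(P1, v1, 167). refcount(pp2)=1 -> write in place. 4 ppages; refcounts: pp0:1 pp1:1 pp2:1 pp3:1

Answer: 1 1 1 1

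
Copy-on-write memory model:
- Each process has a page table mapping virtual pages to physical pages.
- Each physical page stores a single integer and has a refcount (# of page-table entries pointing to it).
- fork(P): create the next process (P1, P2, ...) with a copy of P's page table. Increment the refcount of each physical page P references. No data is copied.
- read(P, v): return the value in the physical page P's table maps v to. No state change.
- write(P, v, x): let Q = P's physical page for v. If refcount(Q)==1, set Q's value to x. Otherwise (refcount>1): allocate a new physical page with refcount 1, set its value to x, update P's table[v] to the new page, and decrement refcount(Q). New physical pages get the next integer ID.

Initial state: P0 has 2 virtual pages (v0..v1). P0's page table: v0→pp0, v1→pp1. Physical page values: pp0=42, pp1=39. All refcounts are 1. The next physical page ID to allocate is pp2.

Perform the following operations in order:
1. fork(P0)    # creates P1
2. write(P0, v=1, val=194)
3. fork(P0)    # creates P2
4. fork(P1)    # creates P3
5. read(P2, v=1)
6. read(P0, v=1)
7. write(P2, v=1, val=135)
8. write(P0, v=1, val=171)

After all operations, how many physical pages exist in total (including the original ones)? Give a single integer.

Answer: 4

Derivation:
Op 1: fork(P0) -> P1. 2 ppages; refcounts: pp0:2 pp1:2
Op 2: write(P0, v1, 194). refcount(pp1)=2>1 -> COPY to pp2. 3 ppages; refcounts: pp0:2 pp1:1 pp2:1
Op 3: fork(P0) -> P2. 3 ppages; refcounts: pp0:3 pp1:1 pp2:2
Op 4: fork(P1) -> P3. 3 ppages; refcounts: pp0:4 pp1:2 pp2:2
Op 5: read(P2, v1) -> 194. No state change.
Op 6: read(P0, v1) -> 194. No state change.
Op 7: write(P2, v1, 135). refcount(pp2)=2>1 -> COPY to pp3. 4 ppages; refcounts: pp0:4 pp1:2 pp2:1 pp3:1
Op 8: write(P0, v1, 171). refcount(pp2)=1 -> write in place. 4 ppages; refcounts: pp0:4 pp1:2 pp2:1 pp3:1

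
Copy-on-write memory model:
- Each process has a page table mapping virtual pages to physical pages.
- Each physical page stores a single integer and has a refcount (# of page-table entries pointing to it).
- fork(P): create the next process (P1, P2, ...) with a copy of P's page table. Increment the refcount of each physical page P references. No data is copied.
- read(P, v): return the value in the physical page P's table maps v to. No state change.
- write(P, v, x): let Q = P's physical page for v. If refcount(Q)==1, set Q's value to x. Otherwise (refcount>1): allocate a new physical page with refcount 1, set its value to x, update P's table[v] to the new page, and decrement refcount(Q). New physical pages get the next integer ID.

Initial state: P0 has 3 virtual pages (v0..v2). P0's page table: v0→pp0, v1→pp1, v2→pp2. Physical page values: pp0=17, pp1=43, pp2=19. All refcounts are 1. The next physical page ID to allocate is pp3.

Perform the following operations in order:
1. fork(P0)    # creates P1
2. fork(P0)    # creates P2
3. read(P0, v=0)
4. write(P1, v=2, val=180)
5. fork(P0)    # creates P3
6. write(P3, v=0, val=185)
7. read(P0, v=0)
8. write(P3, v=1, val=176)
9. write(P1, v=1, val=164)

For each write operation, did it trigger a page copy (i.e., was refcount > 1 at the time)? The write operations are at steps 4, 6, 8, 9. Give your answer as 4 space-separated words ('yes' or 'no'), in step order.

Op 1: fork(P0) -> P1. 3 ppages; refcounts: pp0:2 pp1:2 pp2:2
Op 2: fork(P0) -> P2. 3 ppages; refcounts: pp0:3 pp1:3 pp2:3
Op 3: read(P0, v0) -> 17. No state change.
Op 4: write(P1, v2, 180). refcount(pp2)=3>1 -> COPY to pp3. 4 ppages; refcounts: pp0:3 pp1:3 pp2:2 pp3:1
Op 5: fork(P0) -> P3. 4 ppages; refcounts: pp0:4 pp1:4 pp2:3 pp3:1
Op 6: write(P3, v0, 185). refcount(pp0)=4>1 -> COPY to pp4. 5 ppages; refcounts: pp0:3 pp1:4 pp2:3 pp3:1 pp4:1
Op 7: read(P0, v0) -> 17. No state change.
Op 8: write(P3, v1, 176). refcount(pp1)=4>1 -> COPY to pp5. 6 ppages; refcounts: pp0:3 pp1:3 pp2:3 pp3:1 pp4:1 pp5:1
Op 9: write(P1, v1, 164). refcount(pp1)=3>1 -> COPY to pp6. 7 ppages; refcounts: pp0:3 pp1:2 pp2:3 pp3:1 pp4:1 pp5:1 pp6:1

yes yes yes yes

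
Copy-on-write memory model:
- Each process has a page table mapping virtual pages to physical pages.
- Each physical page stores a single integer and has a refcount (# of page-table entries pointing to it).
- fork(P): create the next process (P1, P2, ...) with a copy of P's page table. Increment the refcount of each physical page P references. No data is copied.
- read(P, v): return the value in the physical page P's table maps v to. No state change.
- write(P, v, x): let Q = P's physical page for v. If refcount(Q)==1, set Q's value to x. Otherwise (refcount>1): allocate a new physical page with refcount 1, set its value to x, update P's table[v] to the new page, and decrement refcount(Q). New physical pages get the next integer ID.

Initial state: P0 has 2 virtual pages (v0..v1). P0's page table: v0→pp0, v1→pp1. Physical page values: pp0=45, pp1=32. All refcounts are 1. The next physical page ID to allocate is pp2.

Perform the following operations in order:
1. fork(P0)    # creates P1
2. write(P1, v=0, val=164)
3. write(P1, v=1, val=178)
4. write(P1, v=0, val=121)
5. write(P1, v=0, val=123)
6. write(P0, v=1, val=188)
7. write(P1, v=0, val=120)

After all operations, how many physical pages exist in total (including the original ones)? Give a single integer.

Op 1: fork(P0) -> P1. 2 ppages; refcounts: pp0:2 pp1:2
Op 2: write(P1, v0, 164). refcount(pp0)=2>1 -> COPY to pp2. 3 ppages; refcounts: pp0:1 pp1:2 pp2:1
Op 3: write(P1, v1, 178). refcount(pp1)=2>1 -> COPY to pp3. 4 ppages; refcounts: pp0:1 pp1:1 pp2:1 pp3:1
Op 4: write(P1, v0, 121). refcount(pp2)=1 -> write in place. 4 ppages; refcounts: pp0:1 pp1:1 pp2:1 pp3:1
Op 5: write(P1, v0, 123). refcount(pp2)=1 -> write in place. 4 ppages; refcounts: pp0:1 pp1:1 pp2:1 pp3:1
Op 6: write(P0, v1, 188). refcount(pp1)=1 -> write in place. 4 ppages; refcounts: pp0:1 pp1:1 pp2:1 pp3:1
Op 7: write(P1, v0, 120). refcount(pp2)=1 -> write in place. 4 ppages; refcounts: pp0:1 pp1:1 pp2:1 pp3:1

Answer: 4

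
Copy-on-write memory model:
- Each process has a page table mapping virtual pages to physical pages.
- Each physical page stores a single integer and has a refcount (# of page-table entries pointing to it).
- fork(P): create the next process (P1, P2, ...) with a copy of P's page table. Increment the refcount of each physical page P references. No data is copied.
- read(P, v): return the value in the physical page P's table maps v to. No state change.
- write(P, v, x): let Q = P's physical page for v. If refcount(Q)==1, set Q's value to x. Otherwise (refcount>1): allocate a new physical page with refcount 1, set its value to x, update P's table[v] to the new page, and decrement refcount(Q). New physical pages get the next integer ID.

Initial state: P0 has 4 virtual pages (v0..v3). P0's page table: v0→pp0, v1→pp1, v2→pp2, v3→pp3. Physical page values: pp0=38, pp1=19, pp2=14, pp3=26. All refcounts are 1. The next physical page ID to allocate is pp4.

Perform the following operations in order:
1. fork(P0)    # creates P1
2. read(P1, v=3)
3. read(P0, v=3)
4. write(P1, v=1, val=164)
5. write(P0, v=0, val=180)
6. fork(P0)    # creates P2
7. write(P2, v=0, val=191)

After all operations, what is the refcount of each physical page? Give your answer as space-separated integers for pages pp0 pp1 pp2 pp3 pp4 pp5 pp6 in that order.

Answer: 1 2 3 3 1 1 1

Derivation:
Op 1: fork(P0) -> P1. 4 ppages; refcounts: pp0:2 pp1:2 pp2:2 pp3:2
Op 2: read(P1, v3) -> 26. No state change.
Op 3: read(P0, v3) -> 26. No state change.
Op 4: write(P1, v1, 164). refcount(pp1)=2>1 -> COPY to pp4. 5 ppages; refcounts: pp0:2 pp1:1 pp2:2 pp3:2 pp4:1
Op 5: write(P0, v0, 180). refcount(pp0)=2>1 -> COPY to pp5. 6 ppages; refcounts: pp0:1 pp1:1 pp2:2 pp3:2 pp4:1 pp5:1
Op 6: fork(P0) -> P2. 6 ppages; refcounts: pp0:1 pp1:2 pp2:3 pp3:3 pp4:1 pp5:2
Op 7: write(P2, v0, 191). refcount(pp5)=2>1 -> COPY to pp6. 7 ppages; refcounts: pp0:1 pp1:2 pp2:3 pp3:3 pp4:1 pp5:1 pp6:1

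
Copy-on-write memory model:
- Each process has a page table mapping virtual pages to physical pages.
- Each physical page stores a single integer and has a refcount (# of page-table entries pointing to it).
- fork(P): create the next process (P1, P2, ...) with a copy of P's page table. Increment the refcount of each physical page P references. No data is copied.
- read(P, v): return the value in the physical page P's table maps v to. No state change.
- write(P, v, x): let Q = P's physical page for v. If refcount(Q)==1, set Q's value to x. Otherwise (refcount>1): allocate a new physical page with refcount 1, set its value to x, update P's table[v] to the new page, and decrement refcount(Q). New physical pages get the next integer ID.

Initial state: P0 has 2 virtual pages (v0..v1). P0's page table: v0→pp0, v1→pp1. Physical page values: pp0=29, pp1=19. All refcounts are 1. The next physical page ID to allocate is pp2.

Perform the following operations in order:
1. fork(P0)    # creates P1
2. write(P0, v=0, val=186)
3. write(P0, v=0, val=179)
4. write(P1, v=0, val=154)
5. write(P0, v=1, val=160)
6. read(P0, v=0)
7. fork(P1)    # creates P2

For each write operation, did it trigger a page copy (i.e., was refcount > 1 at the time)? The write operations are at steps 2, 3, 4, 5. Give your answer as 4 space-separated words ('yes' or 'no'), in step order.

Op 1: fork(P0) -> P1. 2 ppages; refcounts: pp0:2 pp1:2
Op 2: write(P0, v0, 186). refcount(pp0)=2>1 -> COPY to pp2. 3 ppages; refcounts: pp0:1 pp1:2 pp2:1
Op 3: write(P0, v0, 179). refcount(pp2)=1 -> write in place. 3 ppages; refcounts: pp0:1 pp1:2 pp2:1
Op 4: write(P1, v0, 154). refcount(pp0)=1 -> write in place. 3 ppages; refcounts: pp0:1 pp1:2 pp2:1
Op 5: write(P0, v1, 160). refcount(pp1)=2>1 -> COPY to pp3. 4 ppages; refcounts: pp0:1 pp1:1 pp2:1 pp3:1
Op 6: read(P0, v0) -> 179. No state change.
Op 7: fork(P1) -> P2. 4 ppages; refcounts: pp0:2 pp1:2 pp2:1 pp3:1

yes no no yes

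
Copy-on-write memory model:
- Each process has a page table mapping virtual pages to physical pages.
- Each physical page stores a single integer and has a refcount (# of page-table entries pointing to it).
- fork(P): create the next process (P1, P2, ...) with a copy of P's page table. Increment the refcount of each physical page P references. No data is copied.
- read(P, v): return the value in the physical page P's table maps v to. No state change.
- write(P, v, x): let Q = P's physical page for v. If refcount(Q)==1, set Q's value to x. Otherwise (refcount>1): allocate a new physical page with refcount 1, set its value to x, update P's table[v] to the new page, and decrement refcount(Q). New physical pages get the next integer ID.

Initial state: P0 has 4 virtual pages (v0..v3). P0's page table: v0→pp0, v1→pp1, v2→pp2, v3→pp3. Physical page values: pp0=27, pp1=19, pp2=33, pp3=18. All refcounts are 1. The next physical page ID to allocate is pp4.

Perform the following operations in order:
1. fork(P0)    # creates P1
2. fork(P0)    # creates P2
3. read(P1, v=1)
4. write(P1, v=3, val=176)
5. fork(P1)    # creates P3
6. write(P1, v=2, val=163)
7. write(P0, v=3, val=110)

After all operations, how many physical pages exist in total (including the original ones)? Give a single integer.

Op 1: fork(P0) -> P1. 4 ppages; refcounts: pp0:2 pp1:2 pp2:2 pp3:2
Op 2: fork(P0) -> P2. 4 ppages; refcounts: pp0:3 pp1:3 pp2:3 pp3:3
Op 3: read(P1, v1) -> 19. No state change.
Op 4: write(P1, v3, 176). refcount(pp3)=3>1 -> COPY to pp4. 5 ppages; refcounts: pp0:3 pp1:3 pp2:3 pp3:2 pp4:1
Op 5: fork(P1) -> P3. 5 ppages; refcounts: pp0:4 pp1:4 pp2:4 pp3:2 pp4:2
Op 6: write(P1, v2, 163). refcount(pp2)=4>1 -> COPY to pp5. 6 ppages; refcounts: pp0:4 pp1:4 pp2:3 pp3:2 pp4:2 pp5:1
Op 7: write(P0, v3, 110). refcount(pp3)=2>1 -> COPY to pp6. 7 ppages; refcounts: pp0:4 pp1:4 pp2:3 pp3:1 pp4:2 pp5:1 pp6:1

Answer: 7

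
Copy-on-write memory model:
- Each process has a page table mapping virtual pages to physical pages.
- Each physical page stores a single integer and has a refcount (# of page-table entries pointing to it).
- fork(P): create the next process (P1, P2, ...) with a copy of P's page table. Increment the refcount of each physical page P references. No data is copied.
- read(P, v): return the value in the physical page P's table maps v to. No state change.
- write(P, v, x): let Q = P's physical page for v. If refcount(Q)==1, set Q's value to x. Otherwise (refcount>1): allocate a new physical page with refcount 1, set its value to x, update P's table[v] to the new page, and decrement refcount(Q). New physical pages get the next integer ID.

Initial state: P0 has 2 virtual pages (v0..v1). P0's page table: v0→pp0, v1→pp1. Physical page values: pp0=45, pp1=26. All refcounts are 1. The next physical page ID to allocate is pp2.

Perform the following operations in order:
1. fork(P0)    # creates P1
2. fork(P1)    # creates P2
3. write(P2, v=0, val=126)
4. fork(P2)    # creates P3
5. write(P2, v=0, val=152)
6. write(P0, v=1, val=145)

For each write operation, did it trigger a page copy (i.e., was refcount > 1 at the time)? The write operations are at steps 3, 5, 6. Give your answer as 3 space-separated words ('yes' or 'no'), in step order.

Op 1: fork(P0) -> P1. 2 ppages; refcounts: pp0:2 pp1:2
Op 2: fork(P1) -> P2. 2 ppages; refcounts: pp0:3 pp1:3
Op 3: write(P2, v0, 126). refcount(pp0)=3>1 -> COPY to pp2. 3 ppages; refcounts: pp0:2 pp1:3 pp2:1
Op 4: fork(P2) -> P3. 3 ppages; refcounts: pp0:2 pp1:4 pp2:2
Op 5: write(P2, v0, 152). refcount(pp2)=2>1 -> COPY to pp3. 4 ppages; refcounts: pp0:2 pp1:4 pp2:1 pp3:1
Op 6: write(P0, v1, 145). refcount(pp1)=4>1 -> COPY to pp4. 5 ppages; refcounts: pp0:2 pp1:3 pp2:1 pp3:1 pp4:1

yes yes yes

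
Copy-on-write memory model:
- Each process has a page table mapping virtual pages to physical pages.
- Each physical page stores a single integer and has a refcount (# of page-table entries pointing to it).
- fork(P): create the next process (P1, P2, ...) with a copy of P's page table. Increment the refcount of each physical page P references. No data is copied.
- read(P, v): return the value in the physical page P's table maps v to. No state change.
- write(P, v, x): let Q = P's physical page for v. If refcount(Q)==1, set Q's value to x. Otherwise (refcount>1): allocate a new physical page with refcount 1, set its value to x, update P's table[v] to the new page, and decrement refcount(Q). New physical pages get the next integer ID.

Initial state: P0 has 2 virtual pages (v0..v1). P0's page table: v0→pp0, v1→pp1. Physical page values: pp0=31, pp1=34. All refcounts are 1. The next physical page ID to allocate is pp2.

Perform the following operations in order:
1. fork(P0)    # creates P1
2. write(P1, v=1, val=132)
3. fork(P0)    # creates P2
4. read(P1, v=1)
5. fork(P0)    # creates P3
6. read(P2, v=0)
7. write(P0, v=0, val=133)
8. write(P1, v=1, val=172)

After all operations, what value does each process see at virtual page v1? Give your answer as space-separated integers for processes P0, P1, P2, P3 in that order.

Answer: 34 172 34 34

Derivation:
Op 1: fork(P0) -> P1. 2 ppages; refcounts: pp0:2 pp1:2
Op 2: write(P1, v1, 132). refcount(pp1)=2>1 -> COPY to pp2. 3 ppages; refcounts: pp0:2 pp1:1 pp2:1
Op 3: fork(P0) -> P2. 3 ppages; refcounts: pp0:3 pp1:2 pp2:1
Op 4: read(P1, v1) -> 132. No state change.
Op 5: fork(P0) -> P3. 3 ppages; refcounts: pp0:4 pp1:3 pp2:1
Op 6: read(P2, v0) -> 31. No state change.
Op 7: write(P0, v0, 133). refcount(pp0)=4>1 -> COPY to pp3. 4 ppages; refcounts: pp0:3 pp1:3 pp2:1 pp3:1
Op 8: write(P1, v1, 172). refcount(pp2)=1 -> write in place. 4 ppages; refcounts: pp0:3 pp1:3 pp2:1 pp3:1
P0: v1 -> pp1 = 34
P1: v1 -> pp2 = 172
P2: v1 -> pp1 = 34
P3: v1 -> pp1 = 34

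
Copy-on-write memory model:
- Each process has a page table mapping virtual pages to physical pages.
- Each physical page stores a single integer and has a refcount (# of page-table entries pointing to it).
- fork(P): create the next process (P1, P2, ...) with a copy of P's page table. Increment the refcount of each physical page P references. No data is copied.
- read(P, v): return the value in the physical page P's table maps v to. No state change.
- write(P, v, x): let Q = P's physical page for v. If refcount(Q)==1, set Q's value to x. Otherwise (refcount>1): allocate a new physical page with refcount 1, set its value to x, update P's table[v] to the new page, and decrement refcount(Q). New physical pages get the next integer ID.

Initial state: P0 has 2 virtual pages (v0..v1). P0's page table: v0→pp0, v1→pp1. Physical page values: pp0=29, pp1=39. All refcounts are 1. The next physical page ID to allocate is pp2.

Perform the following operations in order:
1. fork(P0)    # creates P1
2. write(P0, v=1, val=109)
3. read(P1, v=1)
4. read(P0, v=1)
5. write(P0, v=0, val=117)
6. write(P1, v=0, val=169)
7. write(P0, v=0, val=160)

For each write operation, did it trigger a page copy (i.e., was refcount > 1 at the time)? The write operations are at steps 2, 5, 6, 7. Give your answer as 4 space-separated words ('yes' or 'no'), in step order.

Op 1: fork(P0) -> P1. 2 ppages; refcounts: pp0:2 pp1:2
Op 2: write(P0, v1, 109). refcount(pp1)=2>1 -> COPY to pp2. 3 ppages; refcounts: pp0:2 pp1:1 pp2:1
Op 3: read(P1, v1) -> 39. No state change.
Op 4: read(P0, v1) -> 109. No state change.
Op 5: write(P0, v0, 117). refcount(pp0)=2>1 -> COPY to pp3. 4 ppages; refcounts: pp0:1 pp1:1 pp2:1 pp3:1
Op 6: write(P1, v0, 169). refcount(pp0)=1 -> write in place. 4 ppages; refcounts: pp0:1 pp1:1 pp2:1 pp3:1
Op 7: write(P0, v0, 160). refcount(pp3)=1 -> write in place. 4 ppages; refcounts: pp0:1 pp1:1 pp2:1 pp3:1

yes yes no no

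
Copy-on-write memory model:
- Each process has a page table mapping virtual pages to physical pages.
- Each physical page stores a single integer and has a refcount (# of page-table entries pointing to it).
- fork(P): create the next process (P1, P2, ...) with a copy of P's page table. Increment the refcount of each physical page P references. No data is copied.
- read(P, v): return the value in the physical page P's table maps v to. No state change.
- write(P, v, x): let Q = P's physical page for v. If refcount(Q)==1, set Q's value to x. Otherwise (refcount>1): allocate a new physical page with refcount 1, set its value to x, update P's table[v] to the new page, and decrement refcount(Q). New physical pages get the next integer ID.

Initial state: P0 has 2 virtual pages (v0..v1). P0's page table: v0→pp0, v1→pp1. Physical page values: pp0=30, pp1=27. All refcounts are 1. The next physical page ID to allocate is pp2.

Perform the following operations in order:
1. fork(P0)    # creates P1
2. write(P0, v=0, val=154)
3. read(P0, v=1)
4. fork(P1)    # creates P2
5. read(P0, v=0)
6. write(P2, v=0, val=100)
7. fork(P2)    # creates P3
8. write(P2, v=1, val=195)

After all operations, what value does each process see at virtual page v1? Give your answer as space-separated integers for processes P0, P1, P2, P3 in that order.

Op 1: fork(P0) -> P1. 2 ppages; refcounts: pp0:2 pp1:2
Op 2: write(P0, v0, 154). refcount(pp0)=2>1 -> COPY to pp2. 3 ppages; refcounts: pp0:1 pp1:2 pp2:1
Op 3: read(P0, v1) -> 27. No state change.
Op 4: fork(P1) -> P2. 3 ppages; refcounts: pp0:2 pp1:3 pp2:1
Op 5: read(P0, v0) -> 154. No state change.
Op 6: write(P2, v0, 100). refcount(pp0)=2>1 -> COPY to pp3. 4 ppages; refcounts: pp0:1 pp1:3 pp2:1 pp3:1
Op 7: fork(P2) -> P3. 4 ppages; refcounts: pp0:1 pp1:4 pp2:1 pp3:2
Op 8: write(P2, v1, 195). refcount(pp1)=4>1 -> COPY to pp4. 5 ppages; refcounts: pp0:1 pp1:3 pp2:1 pp3:2 pp4:1
P0: v1 -> pp1 = 27
P1: v1 -> pp1 = 27
P2: v1 -> pp4 = 195
P3: v1 -> pp1 = 27

Answer: 27 27 195 27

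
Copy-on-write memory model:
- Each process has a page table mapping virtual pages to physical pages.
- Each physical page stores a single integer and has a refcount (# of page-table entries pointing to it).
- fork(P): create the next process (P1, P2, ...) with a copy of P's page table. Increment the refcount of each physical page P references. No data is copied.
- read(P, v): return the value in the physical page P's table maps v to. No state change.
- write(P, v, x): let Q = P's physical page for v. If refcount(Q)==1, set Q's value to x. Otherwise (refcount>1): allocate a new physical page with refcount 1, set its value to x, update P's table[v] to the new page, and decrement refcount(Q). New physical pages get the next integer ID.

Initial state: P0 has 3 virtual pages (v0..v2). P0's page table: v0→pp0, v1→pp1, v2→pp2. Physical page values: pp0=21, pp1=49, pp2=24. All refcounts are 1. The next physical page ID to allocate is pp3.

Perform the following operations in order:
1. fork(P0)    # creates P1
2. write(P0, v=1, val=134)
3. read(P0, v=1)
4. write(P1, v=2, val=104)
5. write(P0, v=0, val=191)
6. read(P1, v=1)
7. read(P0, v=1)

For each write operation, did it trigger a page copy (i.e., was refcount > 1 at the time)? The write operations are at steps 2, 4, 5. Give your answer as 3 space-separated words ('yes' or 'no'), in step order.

Op 1: fork(P0) -> P1. 3 ppages; refcounts: pp0:2 pp1:2 pp2:2
Op 2: write(P0, v1, 134). refcount(pp1)=2>1 -> COPY to pp3. 4 ppages; refcounts: pp0:2 pp1:1 pp2:2 pp3:1
Op 3: read(P0, v1) -> 134. No state change.
Op 4: write(P1, v2, 104). refcount(pp2)=2>1 -> COPY to pp4. 5 ppages; refcounts: pp0:2 pp1:1 pp2:1 pp3:1 pp4:1
Op 5: write(P0, v0, 191). refcount(pp0)=2>1 -> COPY to pp5. 6 ppages; refcounts: pp0:1 pp1:1 pp2:1 pp3:1 pp4:1 pp5:1
Op 6: read(P1, v1) -> 49. No state change.
Op 7: read(P0, v1) -> 134. No state change.

yes yes yes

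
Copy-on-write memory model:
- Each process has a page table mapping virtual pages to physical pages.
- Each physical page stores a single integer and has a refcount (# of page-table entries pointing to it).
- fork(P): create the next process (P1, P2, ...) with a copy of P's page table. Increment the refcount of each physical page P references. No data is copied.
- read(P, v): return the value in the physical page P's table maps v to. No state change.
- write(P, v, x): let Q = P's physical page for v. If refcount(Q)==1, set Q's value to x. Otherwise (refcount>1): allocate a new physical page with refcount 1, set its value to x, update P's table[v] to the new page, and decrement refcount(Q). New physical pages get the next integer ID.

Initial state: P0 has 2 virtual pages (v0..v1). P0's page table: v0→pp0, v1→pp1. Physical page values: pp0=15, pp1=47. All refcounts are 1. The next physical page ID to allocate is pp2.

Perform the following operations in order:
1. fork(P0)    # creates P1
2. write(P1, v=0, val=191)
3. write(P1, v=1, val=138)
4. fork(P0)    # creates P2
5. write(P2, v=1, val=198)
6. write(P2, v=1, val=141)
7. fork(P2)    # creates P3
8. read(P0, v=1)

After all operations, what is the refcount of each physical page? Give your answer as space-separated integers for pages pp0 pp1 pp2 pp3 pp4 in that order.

Op 1: fork(P0) -> P1. 2 ppages; refcounts: pp0:2 pp1:2
Op 2: write(P1, v0, 191). refcount(pp0)=2>1 -> COPY to pp2. 3 ppages; refcounts: pp0:1 pp1:2 pp2:1
Op 3: write(P1, v1, 138). refcount(pp1)=2>1 -> COPY to pp3. 4 ppages; refcounts: pp0:1 pp1:1 pp2:1 pp3:1
Op 4: fork(P0) -> P2. 4 ppages; refcounts: pp0:2 pp1:2 pp2:1 pp3:1
Op 5: write(P2, v1, 198). refcount(pp1)=2>1 -> COPY to pp4. 5 ppages; refcounts: pp0:2 pp1:1 pp2:1 pp3:1 pp4:1
Op 6: write(P2, v1, 141). refcount(pp4)=1 -> write in place. 5 ppages; refcounts: pp0:2 pp1:1 pp2:1 pp3:1 pp4:1
Op 7: fork(P2) -> P3. 5 ppages; refcounts: pp0:3 pp1:1 pp2:1 pp3:1 pp4:2
Op 8: read(P0, v1) -> 47. No state change.

Answer: 3 1 1 1 2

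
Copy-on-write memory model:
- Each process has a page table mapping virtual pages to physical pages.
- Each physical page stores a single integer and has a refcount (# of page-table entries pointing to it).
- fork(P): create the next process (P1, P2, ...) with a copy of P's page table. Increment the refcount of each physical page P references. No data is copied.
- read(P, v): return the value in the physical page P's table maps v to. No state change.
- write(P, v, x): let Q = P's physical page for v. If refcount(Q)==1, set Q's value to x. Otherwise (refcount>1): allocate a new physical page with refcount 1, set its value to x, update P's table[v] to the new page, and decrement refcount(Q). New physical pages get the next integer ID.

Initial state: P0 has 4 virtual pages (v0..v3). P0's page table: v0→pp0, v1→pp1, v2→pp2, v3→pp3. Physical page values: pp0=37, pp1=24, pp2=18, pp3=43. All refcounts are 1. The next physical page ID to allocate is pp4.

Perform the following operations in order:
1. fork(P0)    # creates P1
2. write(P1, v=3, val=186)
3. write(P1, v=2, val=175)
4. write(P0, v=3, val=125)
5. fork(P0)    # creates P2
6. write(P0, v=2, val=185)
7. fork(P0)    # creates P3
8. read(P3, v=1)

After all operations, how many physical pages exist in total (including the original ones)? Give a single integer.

Op 1: fork(P0) -> P1. 4 ppages; refcounts: pp0:2 pp1:2 pp2:2 pp3:2
Op 2: write(P1, v3, 186). refcount(pp3)=2>1 -> COPY to pp4. 5 ppages; refcounts: pp0:2 pp1:2 pp2:2 pp3:1 pp4:1
Op 3: write(P1, v2, 175). refcount(pp2)=2>1 -> COPY to pp5. 6 ppages; refcounts: pp0:2 pp1:2 pp2:1 pp3:1 pp4:1 pp5:1
Op 4: write(P0, v3, 125). refcount(pp3)=1 -> write in place. 6 ppages; refcounts: pp0:2 pp1:2 pp2:1 pp3:1 pp4:1 pp5:1
Op 5: fork(P0) -> P2. 6 ppages; refcounts: pp0:3 pp1:3 pp2:2 pp3:2 pp4:1 pp5:1
Op 6: write(P0, v2, 185). refcount(pp2)=2>1 -> COPY to pp6. 7 ppages; refcounts: pp0:3 pp1:3 pp2:1 pp3:2 pp4:1 pp5:1 pp6:1
Op 7: fork(P0) -> P3. 7 ppages; refcounts: pp0:4 pp1:4 pp2:1 pp3:3 pp4:1 pp5:1 pp6:2
Op 8: read(P3, v1) -> 24. No state change.

Answer: 7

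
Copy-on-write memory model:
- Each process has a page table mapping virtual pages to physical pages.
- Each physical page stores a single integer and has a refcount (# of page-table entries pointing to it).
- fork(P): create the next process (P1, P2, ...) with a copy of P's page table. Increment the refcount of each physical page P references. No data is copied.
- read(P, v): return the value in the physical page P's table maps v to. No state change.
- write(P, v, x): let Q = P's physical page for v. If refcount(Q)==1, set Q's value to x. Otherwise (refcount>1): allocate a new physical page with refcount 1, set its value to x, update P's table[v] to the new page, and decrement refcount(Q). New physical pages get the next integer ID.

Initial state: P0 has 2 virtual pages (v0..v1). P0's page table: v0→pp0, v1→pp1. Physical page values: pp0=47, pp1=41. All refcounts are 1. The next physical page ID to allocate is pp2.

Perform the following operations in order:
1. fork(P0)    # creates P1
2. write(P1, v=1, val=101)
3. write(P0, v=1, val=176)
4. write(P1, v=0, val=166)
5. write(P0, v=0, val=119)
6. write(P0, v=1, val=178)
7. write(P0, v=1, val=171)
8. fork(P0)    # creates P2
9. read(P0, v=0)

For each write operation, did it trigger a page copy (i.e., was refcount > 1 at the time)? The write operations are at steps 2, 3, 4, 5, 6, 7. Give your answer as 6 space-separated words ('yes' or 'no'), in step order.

Op 1: fork(P0) -> P1. 2 ppages; refcounts: pp0:2 pp1:2
Op 2: write(P1, v1, 101). refcount(pp1)=2>1 -> COPY to pp2. 3 ppages; refcounts: pp0:2 pp1:1 pp2:1
Op 3: write(P0, v1, 176). refcount(pp1)=1 -> write in place. 3 ppages; refcounts: pp0:2 pp1:1 pp2:1
Op 4: write(P1, v0, 166). refcount(pp0)=2>1 -> COPY to pp3. 4 ppages; refcounts: pp0:1 pp1:1 pp2:1 pp3:1
Op 5: write(P0, v0, 119). refcount(pp0)=1 -> write in place. 4 ppages; refcounts: pp0:1 pp1:1 pp2:1 pp3:1
Op 6: write(P0, v1, 178). refcount(pp1)=1 -> write in place. 4 ppages; refcounts: pp0:1 pp1:1 pp2:1 pp3:1
Op 7: write(P0, v1, 171). refcount(pp1)=1 -> write in place. 4 ppages; refcounts: pp0:1 pp1:1 pp2:1 pp3:1
Op 8: fork(P0) -> P2. 4 ppages; refcounts: pp0:2 pp1:2 pp2:1 pp3:1
Op 9: read(P0, v0) -> 119. No state change.

yes no yes no no no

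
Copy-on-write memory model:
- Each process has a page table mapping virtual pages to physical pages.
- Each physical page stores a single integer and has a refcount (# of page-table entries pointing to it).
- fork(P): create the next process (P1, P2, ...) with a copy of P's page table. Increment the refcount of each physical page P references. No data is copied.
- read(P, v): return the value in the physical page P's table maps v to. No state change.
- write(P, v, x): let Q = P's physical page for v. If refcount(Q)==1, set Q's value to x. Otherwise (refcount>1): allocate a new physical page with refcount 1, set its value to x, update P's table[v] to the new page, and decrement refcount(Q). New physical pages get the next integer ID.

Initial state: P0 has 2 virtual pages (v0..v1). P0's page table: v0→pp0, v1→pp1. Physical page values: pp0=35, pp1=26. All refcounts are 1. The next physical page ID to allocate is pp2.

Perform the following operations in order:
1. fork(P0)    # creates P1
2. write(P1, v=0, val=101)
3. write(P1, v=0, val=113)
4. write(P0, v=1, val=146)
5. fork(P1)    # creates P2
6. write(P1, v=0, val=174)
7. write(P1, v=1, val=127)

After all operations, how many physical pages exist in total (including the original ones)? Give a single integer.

Op 1: fork(P0) -> P1. 2 ppages; refcounts: pp0:2 pp1:2
Op 2: write(P1, v0, 101). refcount(pp0)=2>1 -> COPY to pp2. 3 ppages; refcounts: pp0:1 pp1:2 pp2:1
Op 3: write(P1, v0, 113). refcount(pp2)=1 -> write in place. 3 ppages; refcounts: pp0:1 pp1:2 pp2:1
Op 4: write(P0, v1, 146). refcount(pp1)=2>1 -> COPY to pp3. 4 ppages; refcounts: pp0:1 pp1:1 pp2:1 pp3:1
Op 5: fork(P1) -> P2. 4 ppages; refcounts: pp0:1 pp1:2 pp2:2 pp3:1
Op 6: write(P1, v0, 174). refcount(pp2)=2>1 -> COPY to pp4. 5 ppages; refcounts: pp0:1 pp1:2 pp2:1 pp3:1 pp4:1
Op 7: write(P1, v1, 127). refcount(pp1)=2>1 -> COPY to pp5. 6 ppages; refcounts: pp0:1 pp1:1 pp2:1 pp3:1 pp4:1 pp5:1

Answer: 6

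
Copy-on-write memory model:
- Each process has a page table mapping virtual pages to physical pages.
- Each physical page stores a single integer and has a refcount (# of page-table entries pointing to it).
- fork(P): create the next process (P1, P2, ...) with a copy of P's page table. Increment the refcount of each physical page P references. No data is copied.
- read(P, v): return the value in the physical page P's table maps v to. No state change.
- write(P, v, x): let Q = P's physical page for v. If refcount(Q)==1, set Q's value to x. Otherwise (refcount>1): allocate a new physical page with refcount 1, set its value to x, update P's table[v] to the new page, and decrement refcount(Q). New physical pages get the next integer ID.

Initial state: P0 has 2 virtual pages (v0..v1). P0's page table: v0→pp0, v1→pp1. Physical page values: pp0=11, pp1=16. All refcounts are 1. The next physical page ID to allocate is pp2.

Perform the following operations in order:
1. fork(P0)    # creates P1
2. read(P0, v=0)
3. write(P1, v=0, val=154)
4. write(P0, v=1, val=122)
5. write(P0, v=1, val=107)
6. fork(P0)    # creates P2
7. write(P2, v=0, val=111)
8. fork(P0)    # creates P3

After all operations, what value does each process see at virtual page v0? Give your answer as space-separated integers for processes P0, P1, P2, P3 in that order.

Answer: 11 154 111 11

Derivation:
Op 1: fork(P0) -> P1. 2 ppages; refcounts: pp0:2 pp1:2
Op 2: read(P0, v0) -> 11. No state change.
Op 3: write(P1, v0, 154). refcount(pp0)=2>1 -> COPY to pp2. 3 ppages; refcounts: pp0:1 pp1:2 pp2:1
Op 4: write(P0, v1, 122). refcount(pp1)=2>1 -> COPY to pp3. 4 ppages; refcounts: pp0:1 pp1:1 pp2:1 pp3:1
Op 5: write(P0, v1, 107). refcount(pp3)=1 -> write in place. 4 ppages; refcounts: pp0:1 pp1:1 pp2:1 pp3:1
Op 6: fork(P0) -> P2. 4 ppages; refcounts: pp0:2 pp1:1 pp2:1 pp3:2
Op 7: write(P2, v0, 111). refcount(pp0)=2>1 -> COPY to pp4. 5 ppages; refcounts: pp0:1 pp1:1 pp2:1 pp3:2 pp4:1
Op 8: fork(P0) -> P3. 5 ppages; refcounts: pp0:2 pp1:1 pp2:1 pp3:3 pp4:1
P0: v0 -> pp0 = 11
P1: v0 -> pp2 = 154
P2: v0 -> pp4 = 111
P3: v0 -> pp0 = 11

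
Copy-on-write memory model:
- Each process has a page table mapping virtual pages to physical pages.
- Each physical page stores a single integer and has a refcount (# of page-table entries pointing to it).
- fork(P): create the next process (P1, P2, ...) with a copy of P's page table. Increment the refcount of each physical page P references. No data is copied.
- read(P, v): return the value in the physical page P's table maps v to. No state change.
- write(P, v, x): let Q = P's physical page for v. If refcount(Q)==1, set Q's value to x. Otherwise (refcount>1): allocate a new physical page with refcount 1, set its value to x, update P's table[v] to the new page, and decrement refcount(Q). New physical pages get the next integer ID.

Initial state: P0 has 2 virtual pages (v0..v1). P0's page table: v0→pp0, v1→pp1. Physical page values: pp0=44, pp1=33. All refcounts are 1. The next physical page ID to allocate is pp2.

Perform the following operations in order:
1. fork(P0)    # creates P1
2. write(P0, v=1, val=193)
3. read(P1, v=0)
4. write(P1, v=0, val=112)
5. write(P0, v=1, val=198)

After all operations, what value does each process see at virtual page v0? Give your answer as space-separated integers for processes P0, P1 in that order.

Op 1: fork(P0) -> P1. 2 ppages; refcounts: pp0:2 pp1:2
Op 2: write(P0, v1, 193). refcount(pp1)=2>1 -> COPY to pp2. 3 ppages; refcounts: pp0:2 pp1:1 pp2:1
Op 3: read(P1, v0) -> 44. No state change.
Op 4: write(P1, v0, 112). refcount(pp0)=2>1 -> COPY to pp3. 4 ppages; refcounts: pp0:1 pp1:1 pp2:1 pp3:1
Op 5: write(P0, v1, 198). refcount(pp2)=1 -> write in place. 4 ppages; refcounts: pp0:1 pp1:1 pp2:1 pp3:1
P0: v0 -> pp0 = 44
P1: v0 -> pp3 = 112

Answer: 44 112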